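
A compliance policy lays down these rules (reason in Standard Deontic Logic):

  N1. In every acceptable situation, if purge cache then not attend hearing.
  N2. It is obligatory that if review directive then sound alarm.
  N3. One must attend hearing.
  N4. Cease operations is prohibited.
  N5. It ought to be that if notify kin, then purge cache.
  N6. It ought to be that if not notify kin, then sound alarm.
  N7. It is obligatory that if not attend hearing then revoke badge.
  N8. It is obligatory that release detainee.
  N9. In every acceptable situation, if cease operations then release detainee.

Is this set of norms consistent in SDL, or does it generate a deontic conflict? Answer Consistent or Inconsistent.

Premise 9 is O(cease_operations → release_detainee); even if O(release_detainee) held, inferring O(cease_operations) would be affirming the consequent — invalid.
So O(cease_operations) is not derivable, and the apparent clash with O(¬cease_operations) does not arise.
A world satisfying every obligation exists (e.g. attend_hearing=true, cease_operations=false, notify_kin=false, purge_cache=false, release_detainee=true, review_directive=false, revoke_badge=false, sound_alarm=true); no atom is both obligatory and forbidden, so the set is consistent.

Consistent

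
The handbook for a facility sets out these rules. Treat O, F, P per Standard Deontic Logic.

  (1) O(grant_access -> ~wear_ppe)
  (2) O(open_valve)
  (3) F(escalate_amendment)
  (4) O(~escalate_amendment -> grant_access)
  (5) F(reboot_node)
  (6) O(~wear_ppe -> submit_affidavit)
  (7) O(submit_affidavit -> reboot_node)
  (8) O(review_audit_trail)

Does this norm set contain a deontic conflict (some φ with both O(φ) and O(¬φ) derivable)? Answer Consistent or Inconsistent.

Inconsistent

F(reboot_node) at premise 5 means O(~reboot_node).
Premise 7, O(submit_affidavit -> reboot_node), contraposes to O(~reboot_node -> ~submit_affidavit); with O(~reboot_node) we get O(~submit_affidavit).
The contrapositive of premise 6 (O(~wear_ppe -> submit_affidavit)) is O(~submit_affidavit -> wear_ppe), and O(~submit_affidavit) is already established, so O(wear_ppe).
Premise 1, O(grant_access -> ~wear_ppe), contraposes to O(wear_ppe -> ~grant_access); with O(wear_ppe) we get O(~grant_access).
Premise 4, O(~escalate_amendment -> grant_access), contraposes to O(~grant_access -> escalate_amendment); with O(~grant_access) we get O(escalate_amendment).
Yet premise 3 is F(escalate_amendment), i.e. O(~escalate_amendment).
We now have both O(escalate_amendment) and O(~escalate_amendment) — escalate_amendment is simultaneously obligatory and forbidden, violating the D-axiom.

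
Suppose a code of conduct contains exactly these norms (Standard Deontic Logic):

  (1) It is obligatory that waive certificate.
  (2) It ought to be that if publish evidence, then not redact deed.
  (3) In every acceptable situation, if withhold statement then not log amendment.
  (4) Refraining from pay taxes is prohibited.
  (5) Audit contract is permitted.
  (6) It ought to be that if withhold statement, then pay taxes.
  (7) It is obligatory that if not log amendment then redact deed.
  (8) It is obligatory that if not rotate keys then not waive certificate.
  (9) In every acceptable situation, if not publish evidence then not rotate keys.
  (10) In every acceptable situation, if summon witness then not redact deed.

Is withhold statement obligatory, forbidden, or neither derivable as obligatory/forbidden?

From premise 1 we have O(waive_certificate).
The contrapositive of premise 8 (O(¬rotate_keys → ¬waive_certificate)) is O(waive_certificate → rotate_keys), and O(waive_certificate) is already established, so O(rotate_keys).
Premise 9, O(¬publish_evidence → ¬rotate_keys), contraposes to O(rotate_keys → publish_evidence); with O(rotate_keys) we get O(publish_evidence).
Premise 2 is O(publish_evidence → ¬redact_deed); since O(publish_evidence), deontic closure gives O(¬redact_deed).
Premise 7, O(¬log_amendment → redact_deed), contraposes to O(¬redact_deed → log_amendment); with O(¬redact_deed) we get O(log_amendment).
Premise 3, O(withhold_statement → ¬log_amendment), contraposes to O(log_amendment → ¬withhold_statement); with O(log_amendment) we get O(¬withhold_statement).
Premises 4, 5, 6, 10 do not contribute to this derivation.
Thus O(¬withhold_statement), which is F(withhold_statement): withhold_statement is forbidden.

Forbidden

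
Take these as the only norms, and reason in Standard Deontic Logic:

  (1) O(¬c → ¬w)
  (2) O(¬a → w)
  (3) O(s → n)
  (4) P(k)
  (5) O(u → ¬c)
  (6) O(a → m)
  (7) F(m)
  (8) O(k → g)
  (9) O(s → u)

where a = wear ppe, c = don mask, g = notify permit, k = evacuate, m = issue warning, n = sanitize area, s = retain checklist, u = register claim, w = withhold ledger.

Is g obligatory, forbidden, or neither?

Premise 8 is O(k → g), but O(k) is not derivable from the premises (the permission P(k) asserts only ¬O(¬k), not O(k)), so it does not yield O(g).
No premise or chain of K-axiom applications forces O(g), and none forces O(¬g). So g is neither obligatory nor forbidden under these norms.

Neither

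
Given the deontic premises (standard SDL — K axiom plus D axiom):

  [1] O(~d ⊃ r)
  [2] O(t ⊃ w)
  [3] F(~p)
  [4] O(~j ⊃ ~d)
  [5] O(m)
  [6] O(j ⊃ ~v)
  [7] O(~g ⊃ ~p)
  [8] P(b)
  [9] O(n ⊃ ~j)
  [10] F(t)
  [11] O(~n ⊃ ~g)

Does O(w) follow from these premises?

No

Premise 2 is O(t ⊃ w), but O(t) is not derivable from the premises, so it does not yield O(w).
No other premise forces O(w). An ideal world satisfying every premise can still have w false, so O(w) is not derivable.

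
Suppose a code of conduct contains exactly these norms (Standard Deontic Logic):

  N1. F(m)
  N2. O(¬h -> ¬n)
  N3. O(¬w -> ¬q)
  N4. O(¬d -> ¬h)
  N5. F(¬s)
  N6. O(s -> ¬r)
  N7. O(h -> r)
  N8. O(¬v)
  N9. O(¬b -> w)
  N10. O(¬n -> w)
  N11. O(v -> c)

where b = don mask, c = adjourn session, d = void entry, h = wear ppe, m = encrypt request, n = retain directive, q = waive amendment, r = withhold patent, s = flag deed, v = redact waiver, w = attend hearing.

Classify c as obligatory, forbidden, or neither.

Neither

Premise 11 is O(v -> c), but O(v) is not derivable from the premises, so it does not yield O(c).
No premise or chain of K-axiom applications forces O(c), and none forces O(¬c). So c is neither obligatory nor forbidden under these norms.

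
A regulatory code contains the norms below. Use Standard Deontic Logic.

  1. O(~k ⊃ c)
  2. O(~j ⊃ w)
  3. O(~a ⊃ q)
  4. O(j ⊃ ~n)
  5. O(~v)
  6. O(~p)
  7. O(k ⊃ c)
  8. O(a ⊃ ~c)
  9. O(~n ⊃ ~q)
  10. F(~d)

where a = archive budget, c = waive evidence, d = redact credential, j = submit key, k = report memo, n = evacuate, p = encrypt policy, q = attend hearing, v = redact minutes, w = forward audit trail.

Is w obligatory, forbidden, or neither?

Premises 7 and 1 are O(k ⊃ c) and O(~k ⊃ c); every ideal world satisfies k or ~k, so in either case c holds — hence O(c).
Premise 8, O(a ⊃ ~c), contraposes to O(c ⊃ ~a); with O(c) we get O(~a).
Applying K to premise 3 (O(~a ⊃ q)) and O(~a) yields O(q).
Premise 9 is O(~n ⊃ ~q); contrapositively O(q ⊃ n). Since O(q) holds, K gives O(n).
Premise 4, O(j ⊃ ~n), contraposes to O(n ⊃ ~j); with O(n) we get O(~j).
With premise 2, O(~j ⊃ w), the K-axiom yields O(w).
Premises 5, 6, 10 do not contribute to this derivation.
Hence w is obligatory.

Obligatory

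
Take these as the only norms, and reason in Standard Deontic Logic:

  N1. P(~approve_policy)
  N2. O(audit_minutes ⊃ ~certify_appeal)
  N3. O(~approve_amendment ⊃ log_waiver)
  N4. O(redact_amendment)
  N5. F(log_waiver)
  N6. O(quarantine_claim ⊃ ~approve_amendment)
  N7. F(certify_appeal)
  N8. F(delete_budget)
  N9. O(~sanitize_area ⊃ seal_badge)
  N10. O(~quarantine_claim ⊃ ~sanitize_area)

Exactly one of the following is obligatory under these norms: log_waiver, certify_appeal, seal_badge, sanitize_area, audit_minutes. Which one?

Premise 5 is F(log_waiver), i.e. O(~log_waiver).
The contrapositive of premise 3 (O(~approve_amendment ⊃ log_waiver)) is O(~log_waiver ⊃ approve_amendment), and O(~log_waiver) is already established, so O(approve_amendment).
Premise 6, O(quarantine_claim ⊃ ~approve_amendment), contraposes to O(approve_amendment ⊃ ~quarantine_claim); with O(approve_amendment) we get O(~quarantine_claim).
With premise 10, O(~quarantine_claim ⊃ ~sanitize_area), the K-axiom yields O(~sanitize_area).
With premise 9, O(~sanitize_area ⊃ seal_badge), the K-axiom yields O(seal_badge).
So O(seal_badge) holds — seal_badge is obligatory. None of the other listed options is made obligatory by any chain of premises.

seal_badge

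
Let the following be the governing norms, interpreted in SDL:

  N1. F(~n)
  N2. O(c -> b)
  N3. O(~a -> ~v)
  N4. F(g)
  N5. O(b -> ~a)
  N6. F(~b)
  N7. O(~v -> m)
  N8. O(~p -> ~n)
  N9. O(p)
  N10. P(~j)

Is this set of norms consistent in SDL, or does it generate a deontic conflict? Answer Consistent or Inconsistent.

Consistent

Premise 8 is O(~p -> ~n), but O(~p) is not derivable from the premises, so it does not yield O(~n).
So O(~n) is not derivable, and the apparent clash with O(n) does not arise.
A world satisfying every obligation exists (e.g. a=false, b=true, c=false, g=false, j=false, m=true, n=true, p=true, v=false); no atom is both obligatory and forbidden, so the set is consistent.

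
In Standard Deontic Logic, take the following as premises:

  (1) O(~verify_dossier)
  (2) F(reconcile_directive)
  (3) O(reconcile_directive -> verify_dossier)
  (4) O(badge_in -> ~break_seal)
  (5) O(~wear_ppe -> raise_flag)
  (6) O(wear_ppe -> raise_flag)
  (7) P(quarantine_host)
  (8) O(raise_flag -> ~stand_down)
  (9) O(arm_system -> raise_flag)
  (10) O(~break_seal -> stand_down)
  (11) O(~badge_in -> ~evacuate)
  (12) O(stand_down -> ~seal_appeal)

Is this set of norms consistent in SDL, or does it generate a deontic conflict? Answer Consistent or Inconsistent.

Consistent

Premise 3 is O(reconcile_directive -> verify_dossier), but O(reconcile_directive) is not derivable from the premises, so it does not yield O(verify_dossier).
So O(verify_dossier) is not derivable, and the apparent clash with O(~verify_dossier) does not arise.
A world satisfying every obligation exists (e.g. arm_system=false, badge_in=false, break_seal=true, evacuate=false, quarantine_host=false, raise_flag=true, reconcile_directive=false, seal_appeal=false, stand_down=false, verify_dossier=false, wear_ppe=false); no atom is both obligatory and forbidden, so the set is consistent.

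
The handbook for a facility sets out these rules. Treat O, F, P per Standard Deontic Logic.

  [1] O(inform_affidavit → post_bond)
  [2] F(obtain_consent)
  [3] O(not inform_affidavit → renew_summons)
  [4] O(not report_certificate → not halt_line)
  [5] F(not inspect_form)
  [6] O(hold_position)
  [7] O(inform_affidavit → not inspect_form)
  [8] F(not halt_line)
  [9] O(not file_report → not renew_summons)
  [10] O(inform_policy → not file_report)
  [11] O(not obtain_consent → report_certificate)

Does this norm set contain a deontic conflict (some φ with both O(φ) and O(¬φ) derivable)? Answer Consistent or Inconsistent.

Premise 4 is O(not report_certificate → not halt_line), but O(not report_certificate) is not derivable from the premises, so it does not yield O(not halt_line).
So O(not halt_line) is not derivable, and the apparent clash with O(halt_line) does not arise.
A world satisfying every obligation exists (e.g. file_report=true, halt_line=true, hold_position=true, inform_affidavit=false, inform_policy=false, inspect_form=true, obtain_consent=false, post_bond=false, renew_summons=true, report_certificate=true); no atom is both obligatory and forbidden, so the set is consistent.

Consistent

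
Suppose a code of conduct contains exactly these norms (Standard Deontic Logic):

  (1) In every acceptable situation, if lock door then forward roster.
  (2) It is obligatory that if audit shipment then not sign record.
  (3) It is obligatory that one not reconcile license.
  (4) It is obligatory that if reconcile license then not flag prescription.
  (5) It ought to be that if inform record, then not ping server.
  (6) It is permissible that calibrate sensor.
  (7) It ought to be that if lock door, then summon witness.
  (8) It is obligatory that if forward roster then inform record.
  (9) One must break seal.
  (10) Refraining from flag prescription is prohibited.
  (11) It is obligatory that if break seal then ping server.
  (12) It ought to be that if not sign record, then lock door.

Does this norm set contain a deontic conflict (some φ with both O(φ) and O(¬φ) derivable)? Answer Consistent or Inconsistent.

Consistent

Premise 4 is O(reconcile_license → ¬flag_prescription), but O(reconcile_license) is not derivable from the premises, so it does not yield O(¬flag_prescription).
So O(¬flag_prescription) is not derivable, and the apparent clash with O(flag_prescription) does not arise.
A world satisfying every obligation exists (e.g. audit_shipment=false, break_seal=true, calibrate_sensor=false, flag_prescription=true, forward_roster=false, inform_record=false, lock_door=false, ping_server=true, reconcile_license=false, sign_record=true, summon_witness=false); no atom is both obligatory and forbidden, so the set is consistent.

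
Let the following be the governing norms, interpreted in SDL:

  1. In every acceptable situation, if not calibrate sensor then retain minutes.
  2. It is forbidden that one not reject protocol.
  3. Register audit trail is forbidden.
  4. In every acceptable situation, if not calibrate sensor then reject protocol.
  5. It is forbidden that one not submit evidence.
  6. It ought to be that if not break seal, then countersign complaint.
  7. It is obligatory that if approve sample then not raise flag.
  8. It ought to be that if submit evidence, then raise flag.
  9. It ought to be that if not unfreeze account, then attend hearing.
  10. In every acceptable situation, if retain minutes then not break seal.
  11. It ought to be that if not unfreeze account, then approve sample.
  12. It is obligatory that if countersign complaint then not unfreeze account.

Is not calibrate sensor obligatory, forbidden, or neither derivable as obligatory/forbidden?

Premise 5 is F(¬submit_evidence), i.e. O(submit_evidence).
From O(submit_evidence) and premise 8, O(submit_evidence → raise_flag), we obtain O(raise_flag).
The contrapositive of premise 7 (O(approve_sample → ¬raise_flag)) is O(raise_flag → ¬approve_sample), and O(raise_flag) is already established, so O(¬approve_sample).
Premise 11, O(¬unfreeze_account → approve_sample), contraposes to O(¬approve_sample → unfreeze_account); with O(¬approve_sample) we get O(unfreeze_account).
Premise 12 is O(countersign_complaint → ¬unfreeze_account); contrapositively O(unfreeze_account → ¬countersign_complaint). Since O(unfreeze_account) holds, K gives O(¬countersign_complaint).
The contrapositive of premise 6 (O(¬break_seal → countersign_complaint)) is O(¬countersign_complaint → break_seal), and O(¬countersign_complaint) is already established, so O(break_seal).
The contrapositive of premise 10 (O(retain_minutes → ¬break_seal)) is O(break_seal → ¬retain_minutes), and O(break_seal) is already established, so O(¬retain_minutes).
Premise 1, O(¬calibrate_sensor → retain_minutes), contraposes to O(¬retain_minutes → calibrate_sensor); with O(¬retain_minutes) we get O(calibrate_sensor).
Premises 2, 3, 4, 9 do not contribute to this derivation.
Thus O(calibrate_sensor), which is F(¬calibrate_sensor): ¬calibrate_sensor is forbidden.

Forbidden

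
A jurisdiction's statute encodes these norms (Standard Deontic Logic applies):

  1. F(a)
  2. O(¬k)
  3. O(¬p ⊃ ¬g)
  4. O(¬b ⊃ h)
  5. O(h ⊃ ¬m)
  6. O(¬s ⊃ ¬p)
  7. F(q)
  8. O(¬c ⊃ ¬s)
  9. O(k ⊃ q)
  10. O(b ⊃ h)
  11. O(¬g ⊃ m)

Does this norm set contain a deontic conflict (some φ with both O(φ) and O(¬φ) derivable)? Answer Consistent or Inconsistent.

Consistent

Premise 9 is O(k ⊃ q), but O(k) is not derivable from the premises, so it does not yield O(q).
So O(q) is not derivable, and the apparent clash with O(¬q) does not arise.
A world satisfying every obligation exists (e.g. a=false, b=false, c=true, g=true, h=true, k=false, m=false, p=true, q=false, s=true); no atom is both obligatory and forbidden, so the set is consistent.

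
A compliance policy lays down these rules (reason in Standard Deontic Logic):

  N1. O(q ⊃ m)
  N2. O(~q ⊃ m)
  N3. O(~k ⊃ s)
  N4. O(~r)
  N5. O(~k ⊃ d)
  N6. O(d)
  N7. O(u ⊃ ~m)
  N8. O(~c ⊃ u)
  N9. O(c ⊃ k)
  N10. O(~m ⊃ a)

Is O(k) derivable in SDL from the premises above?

Yes

Premises 2 and 1 cover both cases: O(~q ⊃ m) and O(q ⊃ m). Since ~q ∨ q is a tautology, O(m) follows.
Premise 7, O(u ⊃ ~m), contraposes to O(m ⊃ ~u); with O(m) we get O(~u).
Premise 8 is O(~c ⊃ u); contrapositively O(~u ⊃ c). Since O(~u) holds, K gives O(c).
Premise 9 is O(c ⊃ k); since O(c), deontic closure gives O(k).
Premises 3, 4, 5, 6, 10 do not contribute to this derivation.
So O(k) follows.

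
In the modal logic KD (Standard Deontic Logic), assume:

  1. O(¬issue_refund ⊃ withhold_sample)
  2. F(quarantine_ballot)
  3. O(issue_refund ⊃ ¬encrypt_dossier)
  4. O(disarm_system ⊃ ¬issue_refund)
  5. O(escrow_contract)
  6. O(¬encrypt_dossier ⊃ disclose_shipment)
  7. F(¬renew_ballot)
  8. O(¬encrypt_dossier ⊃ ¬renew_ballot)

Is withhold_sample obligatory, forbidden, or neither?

Obligatory

F(¬renew_ballot) at premise 7 means O(renew_ballot).
Premise 8 is O(¬encrypt_dossier ⊃ ¬renew_ballot); contrapositively O(renew_ballot ⊃ encrypt_dossier). Since O(renew_ballot) holds, K gives O(encrypt_dossier).
The contrapositive of premise 3 (O(issue_refund ⊃ ¬encrypt_dossier)) is O(encrypt_dossier ⊃ ¬issue_refund), and O(encrypt_dossier) is already established, so O(¬issue_refund).
Applying K to premise 1 (O(¬issue_refund ⊃ withhold_sample)) and O(¬issue_refund) yields O(withhold_sample).
Premises 2, 4, 5, 6 do not contribute to this derivation.
Hence withhold_sample is obligatory.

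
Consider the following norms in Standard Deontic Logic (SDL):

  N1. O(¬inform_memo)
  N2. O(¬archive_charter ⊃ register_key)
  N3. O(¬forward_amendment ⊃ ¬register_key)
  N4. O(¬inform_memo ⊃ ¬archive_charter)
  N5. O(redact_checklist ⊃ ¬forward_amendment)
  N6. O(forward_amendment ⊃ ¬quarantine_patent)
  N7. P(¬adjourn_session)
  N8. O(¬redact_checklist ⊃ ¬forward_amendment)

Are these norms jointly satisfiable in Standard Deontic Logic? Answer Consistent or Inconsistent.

Inconsistent

By case analysis on redact_checklist: premise 5 gives O(redact_checklist ⊃ ¬forward_amendment) and premise 8 gives O(¬redact_checklist ⊃ ¬forward_amendment), so O(¬forward_amendment) either way.
Premise 3 is O(¬forward_amendment ⊃ ¬register_key); since O(¬forward_amendment), deontic closure gives O(¬register_key).
Premise 2, O(¬archive_charter ⊃ register_key), contraposes to O(¬register_key ⊃ archive_charter); with O(¬register_key) we get O(archive_charter).
Premise 4 is O(¬inform_memo ⊃ ¬archive_charter); contrapositively O(archive_charter ⊃ inform_memo). Since O(archive_charter) holds, K gives O(inform_memo).
But premise 1 directly asserts O(¬inform_memo).
We now have both O(inform_memo) and O(¬inform_memo) — inform_memo is simultaneously obligatory and forbidden, violating the D-axiom.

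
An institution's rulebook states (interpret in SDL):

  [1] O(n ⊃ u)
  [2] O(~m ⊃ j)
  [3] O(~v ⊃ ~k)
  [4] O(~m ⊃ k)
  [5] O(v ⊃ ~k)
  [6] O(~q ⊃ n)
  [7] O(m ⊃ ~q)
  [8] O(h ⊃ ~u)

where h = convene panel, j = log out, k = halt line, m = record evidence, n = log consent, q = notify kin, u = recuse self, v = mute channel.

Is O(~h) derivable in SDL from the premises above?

Yes

Premises 5 and 3 are O(v ⊃ ~k) and O(~v ⊃ ~k); every ideal world satisfies v or ~v, so in either case ~k holds — hence O(~k).
Premise 4 is O(~m ⊃ k); contrapositively O(~k ⊃ m). Since O(~k) holds, K gives O(m).
Premise 7 is O(m ⊃ ~q); since O(m), deontic closure gives O(~q).
Premise 6 is O(~q ⊃ n); since O(~q), deontic closure gives O(n).
Premise 1 is O(n ⊃ u); since O(n), deontic closure gives O(u).
Premise 8, O(h ⊃ ~u), contraposes to O(u ⊃ ~h); with O(u) we get O(~h).
Premise 2 does not contribute to this derivation.
So O(~h) follows.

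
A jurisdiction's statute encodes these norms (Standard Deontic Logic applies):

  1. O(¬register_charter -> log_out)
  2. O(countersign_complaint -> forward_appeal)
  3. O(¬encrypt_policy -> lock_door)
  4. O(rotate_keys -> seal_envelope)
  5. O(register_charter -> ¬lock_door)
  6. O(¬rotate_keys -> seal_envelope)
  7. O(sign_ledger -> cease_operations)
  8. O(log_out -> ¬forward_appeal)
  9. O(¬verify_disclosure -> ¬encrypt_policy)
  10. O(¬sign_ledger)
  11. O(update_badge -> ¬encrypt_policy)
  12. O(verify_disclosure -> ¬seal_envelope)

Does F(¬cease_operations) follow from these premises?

No

Premise 7 is O(sign_ledger -> cease_operations), but O(sign_ledger) is not derivable from the premises, so it does not yield O(cease_operations).
No other premise forces O(cease_operations). An ideal world satisfying every premise can still have ¬cease_operations true, so F(¬cease_operations) is not derivable.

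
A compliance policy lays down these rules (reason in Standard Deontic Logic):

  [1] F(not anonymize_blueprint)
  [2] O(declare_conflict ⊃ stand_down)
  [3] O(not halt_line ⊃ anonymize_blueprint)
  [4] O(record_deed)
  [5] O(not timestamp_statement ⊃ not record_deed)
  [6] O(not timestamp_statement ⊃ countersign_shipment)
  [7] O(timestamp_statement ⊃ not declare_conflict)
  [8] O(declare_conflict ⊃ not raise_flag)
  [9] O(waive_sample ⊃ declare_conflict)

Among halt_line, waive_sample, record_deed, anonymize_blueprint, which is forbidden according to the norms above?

waive_sample

Premise 4 gives O(record_deed).
Premise 5, O(not timestamp_statement ⊃ not record_deed), contraposes to O(record_deed ⊃ timestamp_statement); with O(record_deed) we get O(timestamp_statement).
From O(timestamp_statement) and premise 7, O(timestamp_statement ⊃ not declare_conflict), we obtain O(not declare_conflict).
Premise 9 is O(waive_sample ⊃ declare_conflict); contrapositively O(not declare_conflict ⊃ not waive_sample). Since O(not declare_conflict) holds, K gives O(not waive_sample).
So O(not waive_sample) holds, i.e. waive_sample is forbidden. None of the other listed options is forbidden under the premises.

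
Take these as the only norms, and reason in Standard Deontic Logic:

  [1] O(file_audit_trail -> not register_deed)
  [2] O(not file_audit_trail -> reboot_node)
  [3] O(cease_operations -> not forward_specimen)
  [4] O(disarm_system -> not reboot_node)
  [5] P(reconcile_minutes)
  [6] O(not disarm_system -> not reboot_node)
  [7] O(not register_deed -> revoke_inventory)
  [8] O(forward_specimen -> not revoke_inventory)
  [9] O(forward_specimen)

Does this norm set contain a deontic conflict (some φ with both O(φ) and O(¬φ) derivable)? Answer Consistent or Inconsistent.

Inconsistent

Premises 4 and 6 are O(disarm_system -> not reboot_node) and O(not disarm_system -> not reboot_node); every ideal world satisfies disarm_system or not disarm_system, so in either case not reboot_node holds — hence O(not reboot_node).
Premise 2 is O(not file_audit_trail -> reboot_node); contrapositively O(not reboot_node -> file_audit_trail). Since O(not reboot_node) holds, K gives O(file_audit_trail).
Premise 1 is O(file_audit_trail -> not register_deed); since O(file_audit_trail), deontic closure gives O(not register_deed).
Premise 7 is O(not register_deed -> revoke_inventory); since O(not register_deed), deontic closure gives O(revoke_inventory).
Premise 8 is O(forward_specimen -> not revoke_inventory); contrapositively O(revoke_inventory -> not forward_specimen). Since O(revoke_inventory) holds, K gives O(not forward_specimen).
However, premise 9 gives O(forward_specimen).
We now have both O(not forward_specimen) and O(forward_specimen) — forward_specimen is simultaneously obligatory and forbidden, violating the D-axiom.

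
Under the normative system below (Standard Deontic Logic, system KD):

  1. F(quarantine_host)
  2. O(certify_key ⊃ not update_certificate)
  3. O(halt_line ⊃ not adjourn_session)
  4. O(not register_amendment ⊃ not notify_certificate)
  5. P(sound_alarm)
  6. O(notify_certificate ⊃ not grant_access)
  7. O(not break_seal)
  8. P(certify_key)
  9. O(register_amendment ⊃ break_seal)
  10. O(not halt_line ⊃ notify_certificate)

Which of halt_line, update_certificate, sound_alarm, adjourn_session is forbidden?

adjourn_session

Premise 7 states O(not break_seal) outright.
The contrapositive of premise 9 (O(register_amendment ⊃ break_seal)) is O(not break_seal ⊃ not register_amendment), and O(not break_seal) is already established, so O(not register_amendment).
Premise 4 is O(not register_amendment ⊃ not notify_certificate); since O(not register_amendment), deontic closure gives O(not notify_certificate).
Premise 10 is O(not halt_line ⊃ notify_certificate); contrapositively O(not notify_certificate ⊃ halt_line). Since O(not notify_certificate) holds, K gives O(halt_line).
Premise 3 is O(halt_line ⊃ not adjourn_session); since O(halt_line), deontic closure gives O(not adjourn_session).
So O(not adjourn_session) holds, i.e. adjourn_session is forbidden. None of the other listed options is forbidden under the premises.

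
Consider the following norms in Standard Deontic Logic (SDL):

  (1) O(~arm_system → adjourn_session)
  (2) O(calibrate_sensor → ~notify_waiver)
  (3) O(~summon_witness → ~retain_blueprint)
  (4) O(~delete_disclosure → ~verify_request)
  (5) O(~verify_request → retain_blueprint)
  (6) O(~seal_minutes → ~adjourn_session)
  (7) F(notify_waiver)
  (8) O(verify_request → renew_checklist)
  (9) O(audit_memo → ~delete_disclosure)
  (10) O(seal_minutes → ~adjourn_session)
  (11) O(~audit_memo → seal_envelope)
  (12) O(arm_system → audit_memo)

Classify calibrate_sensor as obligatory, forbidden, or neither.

Premise 2 is O(calibrate_sensor → ~notify_waiver); even if O(~notify_waiver) held, inferring O(calibrate_sensor) would be affirming the consequent — invalid.
No premise or chain of K-axiom applications forces O(calibrate_sensor), and none forces O(~calibrate_sensor). So calibrate_sensor is neither obligatory nor forbidden under these norms.

Neither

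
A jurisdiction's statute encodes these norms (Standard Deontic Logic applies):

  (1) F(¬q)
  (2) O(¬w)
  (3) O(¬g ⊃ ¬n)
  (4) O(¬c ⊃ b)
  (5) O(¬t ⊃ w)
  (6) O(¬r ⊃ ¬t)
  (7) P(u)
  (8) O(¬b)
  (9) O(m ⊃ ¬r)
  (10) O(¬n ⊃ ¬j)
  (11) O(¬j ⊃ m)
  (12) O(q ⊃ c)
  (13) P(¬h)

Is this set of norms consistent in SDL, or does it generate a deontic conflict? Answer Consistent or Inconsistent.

Consistent

Premise 4 is O(¬c ⊃ b), but O(¬c) is not derivable from the premises, so it does not yield O(b).
So O(b) is not derivable, and the apparent clash with O(¬b) does not arise.
A world satisfying every obligation exists (e.g. b=false, c=true, g=true, h=false, j=true, m=false, n=true, q=true, r=true, t=true, u=false, w=false); no atom is both obligatory and forbidden, so the set is consistent.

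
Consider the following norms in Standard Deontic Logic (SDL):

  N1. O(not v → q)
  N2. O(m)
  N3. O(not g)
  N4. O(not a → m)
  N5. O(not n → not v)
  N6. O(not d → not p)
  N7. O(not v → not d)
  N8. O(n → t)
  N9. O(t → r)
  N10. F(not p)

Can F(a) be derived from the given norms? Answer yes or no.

No

Premise 4 is O(not a → m); even if O(m) held, inferring O(not a) would be affirming the consequent — invalid.
No other premise forces O(not a). An ideal world satisfying every premise can still have a true, so F(a) is not derivable.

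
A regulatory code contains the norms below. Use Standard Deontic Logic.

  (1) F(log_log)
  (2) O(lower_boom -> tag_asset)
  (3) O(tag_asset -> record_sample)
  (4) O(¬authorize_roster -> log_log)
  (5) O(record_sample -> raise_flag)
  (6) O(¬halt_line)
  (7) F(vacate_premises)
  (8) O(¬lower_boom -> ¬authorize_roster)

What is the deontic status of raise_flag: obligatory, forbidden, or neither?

Obligatory

Premise 1, F(log_log), is equivalent to O(¬log_log).
Premise 4, O(¬authorize_roster -> log_log), contraposes to O(¬log_log -> authorize_roster); with O(¬log_log) we get O(authorize_roster).
Premise 8 is O(¬lower_boom -> ¬authorize_roster); contrapositively O(authorize_roster -> lower_boom). Since O(authorize_roster) holds, K gives O(lower_boom).
Applying K to premise 2 (O(lower_boom -> tag_asset)) and O(lower_boom) yields O(tag_asset).
With premise 3, O(tag_asset -> record_sample), the K-axiom yields O(record_sample).
From O(record_sample) and premise 5, O(record_sample -> raise_flag), we obtain O(raise_flag).
Premises 6, 7 do not contribute to this derivation.
Hence raise_flag is obligatory.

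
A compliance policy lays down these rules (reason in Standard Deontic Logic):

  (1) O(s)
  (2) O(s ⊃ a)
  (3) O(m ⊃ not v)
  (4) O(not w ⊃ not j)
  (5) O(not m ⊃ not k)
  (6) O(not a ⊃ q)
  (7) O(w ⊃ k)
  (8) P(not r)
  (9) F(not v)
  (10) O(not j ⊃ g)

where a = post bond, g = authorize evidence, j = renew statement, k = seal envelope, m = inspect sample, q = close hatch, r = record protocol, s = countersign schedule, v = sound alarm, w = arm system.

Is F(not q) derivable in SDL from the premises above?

Premise 6 is O(not a ⊃ q), but O(not a) is not derivable from the premises, so it does not yield O(q).
No other premise forces O(q). An ideal world satisfying every premise can still have not q true, so F(not q) is not derivable.

No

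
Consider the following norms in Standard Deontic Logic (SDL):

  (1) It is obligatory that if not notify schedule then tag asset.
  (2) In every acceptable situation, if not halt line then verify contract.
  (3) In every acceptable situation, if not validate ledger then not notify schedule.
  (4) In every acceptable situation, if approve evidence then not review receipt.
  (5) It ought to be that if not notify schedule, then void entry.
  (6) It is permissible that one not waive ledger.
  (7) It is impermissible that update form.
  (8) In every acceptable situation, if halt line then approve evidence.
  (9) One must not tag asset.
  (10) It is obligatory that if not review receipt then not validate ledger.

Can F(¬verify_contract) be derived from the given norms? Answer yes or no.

Premise 9, F(tag_asset), is equivalent to O(¬tag_asset).
The contrapositive of premise 1 (O(¬notify_schedule → tag_asset)) is O(¬tag_asset → notify_schedule), and O(¬tag_asset) is already established, so O(notify_schedule).
Premise 3 is O(¬validate_ledger → ¬notify_schedule); contrapositively O(notify_schedule → validate_ledger). Since O(notify_schedule) holds, K gives O(validate_ledger).
The contrapositive of premise 10 (O(¬review_receipt → ¬validate_ledger)) is O(validate_ledger → review_receipt), and O(validate_ledger) is already established, so O(review_receipt).
Premise 4 is O(approve_evidence → ¬review_receipt); contrapositively O(review_receipt → ¬approve_evidence). Since O(review_receipt) holds, K gives O(¬approve_evidence).
The contrapositive of premise 8 (O(halt_line → approve_evidence)) is O(¬approve_evidence → ¬halt_line), and O(¬approve_evidence) is already established, so O(¬halt_line).
Premise 2 is O(¬halt_line → verify_contract); since O(¬halt_line), deontic closure gives O(verify_contract).
Premises 5, 6, 7 do not contribute to this derivation.
So O(verify_contract) holds, i.e. F(¬verify_contract). The claim follows.

Yes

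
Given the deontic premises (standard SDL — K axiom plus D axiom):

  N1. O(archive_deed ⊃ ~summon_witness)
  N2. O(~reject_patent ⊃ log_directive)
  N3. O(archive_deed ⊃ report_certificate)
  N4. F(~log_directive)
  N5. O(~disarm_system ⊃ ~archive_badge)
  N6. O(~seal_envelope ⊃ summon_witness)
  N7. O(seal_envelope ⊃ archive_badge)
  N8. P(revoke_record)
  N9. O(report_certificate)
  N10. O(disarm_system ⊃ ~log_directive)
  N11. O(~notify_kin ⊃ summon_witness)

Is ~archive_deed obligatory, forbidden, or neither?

Obligatory

Premise 4, F(~log_directive), is equivalent to O(log_directive).
Premise 10 is O(disarm_system ⊃ ~log_directive); contrapositively O(log_directive ⊃ ~disarm_system). Since O(log_directive) holds, K gives O(~disarm_system).
With premise 5, O(~disarm_system ⊃ ~archive_badge), the K-axiom yields O(~archive_badge).
Premise 7 is O(seal_envelope ⊃ archive_badge); contrapositively O(~archive_badge ⊃ ~seal_envelope). Since O(~archive_badge) holds, K gives O(~seal_envelope).
With premise 6, O(~seal_envelope ⊃ summon_witness), the K-axiom yields O(summon_witness).
Premise 1 is O(archive_deed ⊃ ~summon_witness); contrapositively O(summon_witness ⊃ ~archive_deed). Since O(summon_witness) holds, K gives O(~archive_deed).
Premises 2, 3, 8, 9, 11 do not contribute to this derivation.
Hence ~archive_deed is obligatory.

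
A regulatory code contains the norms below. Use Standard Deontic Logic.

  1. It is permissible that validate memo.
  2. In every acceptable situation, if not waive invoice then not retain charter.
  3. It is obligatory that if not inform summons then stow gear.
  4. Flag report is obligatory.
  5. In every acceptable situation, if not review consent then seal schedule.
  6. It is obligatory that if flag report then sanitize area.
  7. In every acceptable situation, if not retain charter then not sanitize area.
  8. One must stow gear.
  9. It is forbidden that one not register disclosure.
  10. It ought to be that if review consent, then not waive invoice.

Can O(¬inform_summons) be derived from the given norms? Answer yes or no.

No

Premise 3 is O(¬inform_summons → stow_gear); even if O(stow_gear) held, inferring O(¬inform_summons) would be affirming the consequent — invalid.
No other premise forces O(¬inform_summons). An ideal world satisfying every premise can still have ¬inform_summons false, so O(¬inform_summons) is not derivable.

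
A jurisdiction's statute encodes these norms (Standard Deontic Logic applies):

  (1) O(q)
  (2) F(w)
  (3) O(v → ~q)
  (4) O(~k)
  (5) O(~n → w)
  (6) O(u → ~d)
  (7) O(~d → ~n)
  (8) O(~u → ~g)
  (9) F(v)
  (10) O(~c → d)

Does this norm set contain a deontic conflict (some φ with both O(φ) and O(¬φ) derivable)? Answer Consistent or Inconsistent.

Consistent

Premise 3 is O(v → ~q), but O(v) is not derivable from the premises, so it does not yield O(~q).
So O(~q) is not derivable, and the apparent clash with O(q) does not arise.
A world satisfying every obligation exists (e.g. c=false, d=true, g=false, k=false, n=true, q=true, u=false, v=false, w=false); no atom is both obligatory and forbidden, so the set is consistent.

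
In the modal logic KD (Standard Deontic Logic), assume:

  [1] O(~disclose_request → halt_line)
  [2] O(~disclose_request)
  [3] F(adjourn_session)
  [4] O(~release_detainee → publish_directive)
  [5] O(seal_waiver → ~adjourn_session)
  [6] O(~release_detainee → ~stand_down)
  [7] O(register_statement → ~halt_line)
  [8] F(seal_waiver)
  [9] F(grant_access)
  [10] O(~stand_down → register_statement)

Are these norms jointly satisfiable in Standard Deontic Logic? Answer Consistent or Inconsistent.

Premise 5 is O(seal_waiver → ~adjourn_session); even if O(~adjourn_session) held, inferring O(seal_waiver) would be affirming the consequent — invalid.
So O(seal_waiver) is not derivable, and the apparent clash with O(~seal_waiver) does not arise.
A world satisfying every obligation exists (e.g. adjourn_session=false, disclose_request=false, grant_access=false, halt_line=true, publish_directive=false, register_statement=false, release_detainee=true, seal_waiver=false, stand_down=true); no atom is both obligatory and forbidden, so the set is consistent.

Consistent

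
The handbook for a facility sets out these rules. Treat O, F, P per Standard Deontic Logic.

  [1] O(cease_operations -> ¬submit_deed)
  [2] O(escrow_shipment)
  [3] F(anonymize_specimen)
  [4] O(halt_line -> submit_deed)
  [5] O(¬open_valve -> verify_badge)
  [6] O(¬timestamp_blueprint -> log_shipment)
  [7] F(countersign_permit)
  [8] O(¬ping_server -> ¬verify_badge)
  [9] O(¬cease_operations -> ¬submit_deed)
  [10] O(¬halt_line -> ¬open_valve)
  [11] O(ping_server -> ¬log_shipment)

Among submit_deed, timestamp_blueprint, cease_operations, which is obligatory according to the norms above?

timestamp_blueprint

By case analysis on cease_operations: premise 1 gives O(cease_operations -> ¬submit_deed) and premise 9 gives O(¬cease_operations -> ¬submit_deed), so O(¬submit_deed) either way.
Premise 4 is O(halt_line -> submit_deed); contrapositively O(¬submit_deed -> ¬halt_line). Since O(¬submit_deed) holds, K gives O(¬halt_line).
Premise 10 is O(¬halt_line -> ¬open_valve); since O(¬halt_line), deontic closure gives O(¬open_valve).
Premise 5 is O(¬open_valve -> verify_badge); since O(¬open_valve), deontic closure gives O(verify_badge).
Premise 8 is O(¬ping_server -> ¬verify_badge); contrapositively O(verify_badge -> ping_server). Since O(verify_badge) holds, K gives O(ping_server).
With premise 11, O(ping_server -> ¬log_shipment), the K-axiom yields O(¬log_shipment).
Premise 6 is O(¬timestamp_blueprint -> log_shipment); contrapositively O(¬log_shipment -> timestamp_blueprint). Since O(¬log_shipment) holds, K gives O(timestamp_blueprint).
So O(timestamp_blueprint) holds — timestamp_blueprint is obligatory. None of the other listed options is made obligatory by any chain of premises.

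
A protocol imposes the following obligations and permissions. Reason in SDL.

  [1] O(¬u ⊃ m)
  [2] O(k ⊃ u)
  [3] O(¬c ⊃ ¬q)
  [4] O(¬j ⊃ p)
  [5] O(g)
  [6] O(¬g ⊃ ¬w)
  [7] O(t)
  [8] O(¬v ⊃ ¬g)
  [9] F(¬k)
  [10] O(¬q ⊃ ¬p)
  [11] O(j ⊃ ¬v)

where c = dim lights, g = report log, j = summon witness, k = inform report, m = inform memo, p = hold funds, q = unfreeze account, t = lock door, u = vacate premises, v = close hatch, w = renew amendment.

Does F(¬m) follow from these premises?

Premise 1 is O(¬u ⊃ m), but O(¬u) is not derivable from the premises, so it does not yield O(m).
No other premise forces O(m). An ideal world satisfying every premise can still have ¬m true, so F(¬m) is not derivable.

No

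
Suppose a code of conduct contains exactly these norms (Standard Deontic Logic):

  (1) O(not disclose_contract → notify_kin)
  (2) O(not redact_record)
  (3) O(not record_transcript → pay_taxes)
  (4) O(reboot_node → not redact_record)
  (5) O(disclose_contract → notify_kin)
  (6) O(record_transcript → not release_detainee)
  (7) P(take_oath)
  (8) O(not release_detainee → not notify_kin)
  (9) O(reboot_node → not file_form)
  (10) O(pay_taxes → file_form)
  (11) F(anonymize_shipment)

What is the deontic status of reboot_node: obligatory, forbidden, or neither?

By case analysis on disclose_contract: premise 5 gives O(disclose_contract → notify_kin) and premise 1 gives O(not disclose_contract → notify_kin), so O(notify_kin) either way.
Premise 8 is O(not release_detainee → not notify_kin); contrapositively O(notify_kin → release_detainee). Since O(notify_kin) holds, K gives O(release_detainee).
Premise 6, O(record_transcript → not release_detainee), contraposes to O(release_detainee → not record_transcript); with O(release_detainee) we get O(not record_transcript).
Premise 3 is O(not record_transcript → pay_taxes); since O(not record_transcript), deontic closure gives O(pay_taxes).
Premise 10 is O(pay_taxes → file_form); since O(pay_taxes), deontic closure gives O(file_form).
Premise 9 is O(reboot_node → not file_form); contrapositively O(file_form → not reboot_node). Since O(file_form) holds, K gives O(not reboot_node).
Premises 2, 4, 7, 11 do not contribute to this derivation.
Thus O(not reboot_node), which is F(reboot_node): reboot_node is forbidden.

Forbidden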